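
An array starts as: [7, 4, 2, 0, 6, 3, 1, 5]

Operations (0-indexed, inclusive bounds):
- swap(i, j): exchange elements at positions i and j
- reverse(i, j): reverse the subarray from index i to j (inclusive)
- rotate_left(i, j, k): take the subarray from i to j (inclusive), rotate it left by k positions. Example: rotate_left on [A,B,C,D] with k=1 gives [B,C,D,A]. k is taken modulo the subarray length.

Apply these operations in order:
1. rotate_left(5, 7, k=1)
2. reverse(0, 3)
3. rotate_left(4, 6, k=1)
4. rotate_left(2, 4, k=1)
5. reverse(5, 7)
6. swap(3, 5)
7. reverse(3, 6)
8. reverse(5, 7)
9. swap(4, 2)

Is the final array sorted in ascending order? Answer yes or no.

Answer: no

Derivation:
After 1 (rotate_left(5, 7, k=1)): [7, 4, 2, 0, 6, 1, 5, 3]
After 2 (reverse(0, 3)): [0, 2, 4, 7, 6, 1, 5, 3]
After 3 (rotate_left(4, 6, k=1)): [0, 2, 4, 7, 1, 5, 6, 3]
After 4 (rotate_left(2, 4, k=1)): [0, 2, 7, 1, 4, 5, 6, 3]
After 5 (reverse(5, 7)): [0, 2, 7, 1, 4, 3, 6, 5]
After 6 (swap(3, 5)): [0, 2, 7, 3, 4, 1, 6, 5]
After 7 (reverse(3, 6)): [0, 2, 7, 6, 1, 4, 3, 5]
After 8 (reverse(5, 7)): [0, 2, 7, 6, 1, 5, 3, 4]
After 9 (swap(4, 2)): [0, 2, 1, 6, 7, 5, 3, 4]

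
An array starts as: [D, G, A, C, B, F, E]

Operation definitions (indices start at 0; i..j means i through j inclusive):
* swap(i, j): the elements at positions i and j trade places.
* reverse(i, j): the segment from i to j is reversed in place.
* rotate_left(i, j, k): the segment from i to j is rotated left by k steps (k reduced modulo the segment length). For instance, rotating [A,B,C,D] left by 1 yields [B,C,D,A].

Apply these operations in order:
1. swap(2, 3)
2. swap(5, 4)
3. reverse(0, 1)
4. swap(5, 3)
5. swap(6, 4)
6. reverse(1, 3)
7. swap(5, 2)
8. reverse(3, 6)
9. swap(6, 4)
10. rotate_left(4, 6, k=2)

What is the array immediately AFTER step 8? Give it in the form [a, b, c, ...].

Answer: [G, B, A, F, C, E, D]

Derivation:
After 1 (swap(2, 3)): [D, G, C, A, B, F, E]
After 2 (swap(5, 4)): [D, G, C, A, F, B, E]
After 3 (reverse(0, 1)): [G, D, C, A, F, B, E]
After 4 (swap(5, 3)): [G, D, C, B, F, A, E]
After 5 (swap(6, 4)): [G, D, C, B, E, A, F]
After 6 (reverse(1, 3)): [G, B, C, D, E, A, F]
After 7 (swap(5, 2)): [G, B, A, D, E, C, F]
After 8 (reverse(3, 6)): [G, B, A, F, C, E, D]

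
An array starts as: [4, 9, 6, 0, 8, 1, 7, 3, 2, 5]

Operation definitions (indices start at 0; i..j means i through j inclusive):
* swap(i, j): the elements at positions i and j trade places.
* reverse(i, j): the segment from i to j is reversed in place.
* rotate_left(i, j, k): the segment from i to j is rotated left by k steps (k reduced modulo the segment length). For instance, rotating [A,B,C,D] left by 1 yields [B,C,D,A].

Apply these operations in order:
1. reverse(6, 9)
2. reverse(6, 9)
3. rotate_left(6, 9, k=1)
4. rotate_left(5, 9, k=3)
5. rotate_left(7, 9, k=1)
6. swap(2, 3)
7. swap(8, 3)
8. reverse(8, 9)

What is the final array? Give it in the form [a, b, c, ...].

After 1 (reverse(6, 9)): [4, 9, 6, 0, 8, 1, 5, 2, 3, 7]
After 2 (reverse(6, 9)): [4, 9, 6, 0, 8, 1, 7, 3, 2, 5]
After 3 (rotate_left(6, 9, k=1)): [4, 9, 6, 0, 8, 1, 3, 2, 5, 7]
After 4 (rotate_left(5, 9, k=3)): [4, 9, 6, 0, 8, 5, 7, 1, 3, 2]
After 5 (rotate_left(7, 9, k=1)): [4, 9, 6, 0, 8, 5, 7, 3, 2, 1]
After 6 (swap(2, 3)): [4, 9, 0, 6, 8, 5, 7, 3, 2, 1]
After 7 (swap(8, 3)): [4, 9, 0, 2, 8, 5, 7, 3, 6, 1]
After 8 (reverse(8, 9)): [4, 9, 0, 2, 8, 5, 7, 3, 1, 6]

Answer: [4, 9, 0, 2, 8, 5, 7, 3, 1, 6]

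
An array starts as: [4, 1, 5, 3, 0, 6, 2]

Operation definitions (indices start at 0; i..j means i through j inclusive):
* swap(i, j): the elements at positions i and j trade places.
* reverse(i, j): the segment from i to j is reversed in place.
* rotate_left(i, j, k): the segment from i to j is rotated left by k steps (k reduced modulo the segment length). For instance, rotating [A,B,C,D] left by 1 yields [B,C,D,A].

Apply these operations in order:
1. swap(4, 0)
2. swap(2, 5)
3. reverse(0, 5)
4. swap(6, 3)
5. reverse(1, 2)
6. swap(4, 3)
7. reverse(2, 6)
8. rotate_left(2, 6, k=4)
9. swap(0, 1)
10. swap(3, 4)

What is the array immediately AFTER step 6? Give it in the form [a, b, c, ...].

Answer: [5, 3, 4, 1, 2, 0, 6]

Derivation:
After 1 (swap(4, 0)): [0, 1, 5, 3, 4, 6, 2]
After 2 (swap(2, 5)): [0, 1, 6, 3, 4, 5, 2]
After 3 (reverse(0, 5)): [5, 4, 3, 6, 1, 0, 2]
After 4 (swap(6, 3)): [5, 4, 3, 2, 1, 0, 6]
After 5 (reverse(1, 2)): [5, 3, 4, 2, 1, 0, 6]
After 6 (swap(4, 3)): [5, 3, 4, 1, 2, 0, 6]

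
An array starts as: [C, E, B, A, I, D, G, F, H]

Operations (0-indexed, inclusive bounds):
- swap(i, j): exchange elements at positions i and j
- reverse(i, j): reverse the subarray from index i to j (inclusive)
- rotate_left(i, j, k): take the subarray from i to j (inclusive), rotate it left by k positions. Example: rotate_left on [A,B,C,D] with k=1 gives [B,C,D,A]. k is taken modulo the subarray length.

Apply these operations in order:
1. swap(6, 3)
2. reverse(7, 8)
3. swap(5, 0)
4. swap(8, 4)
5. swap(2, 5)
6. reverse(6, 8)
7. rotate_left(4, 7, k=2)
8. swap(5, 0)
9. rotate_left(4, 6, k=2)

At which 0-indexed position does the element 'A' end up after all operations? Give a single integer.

After 1 (swap(6, 3)): [C, E, B, G, I, D, A, F, H]
After 2 (reverse(7, 8)): [C, E, B, G, I, D, A, H, F]
After 3 (swap(5, 0)): [D, E, B, G, I, C, A, H, F]
After 4 (swap(8, 4)): [D, E, B, G, F, C, A, H, I]
After 5 (swap(2, 5)): [D, E, C, G, F, B, A, H, I]
After 6 (reverse(6, 8)): [D, E, C, G, F, B, I, H, A]
After 7 (rotate_left(4, 7, k=2)): [D, E, C, G, I, H, F, B, A]
After 8 (swap(5, 0)): [H, E, C, G, I, D, F, B, A]
After 9 (rotate_left(4, 6, k=2)): [H, E, C, G, F, I, D, B, A]

Answer: 8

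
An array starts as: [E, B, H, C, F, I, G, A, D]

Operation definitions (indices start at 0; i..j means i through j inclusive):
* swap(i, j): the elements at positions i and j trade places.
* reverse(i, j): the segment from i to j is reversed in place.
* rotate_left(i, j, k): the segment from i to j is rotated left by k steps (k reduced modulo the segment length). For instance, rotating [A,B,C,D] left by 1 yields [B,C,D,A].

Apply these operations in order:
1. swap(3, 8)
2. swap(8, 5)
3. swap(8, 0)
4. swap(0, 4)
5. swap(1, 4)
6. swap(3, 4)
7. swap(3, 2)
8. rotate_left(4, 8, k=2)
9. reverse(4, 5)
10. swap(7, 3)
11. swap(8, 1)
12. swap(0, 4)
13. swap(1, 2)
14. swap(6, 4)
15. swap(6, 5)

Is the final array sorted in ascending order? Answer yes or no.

Answer: yes

Derivation:
After 1 (swap(3, 8)): [E, B, H, D, F, I, G, A, C]
After 2 (swap(8, 5)): [E, B, H, D, F, C, G, A, I]
After 3 (swap(8, 0)): [I, B, H, D, F, C, G, A, E]
After 4 (swap(0, 4)): [F, B, H, D, I, C, G, A, E]
After 5 (swap(1, 4)): [F, I, H, D, B, C, G, A, E]
After 6 (swap(3, 4)): [F, I, H, B, D, C, G, A, E]
After 7 (swap(3, 2)): [F, I, B, H, D, C, G, A, E]
After 8 (rotate_left(4, 8, k=2)): [F, I, B, H, G, A, E, D, C]
After 9 (reverse(4, 5)): [F, I, B, H, A, G, E, D, C]
After 10 (swap(7, 3)): [F, I, B, D, A, G, E, H, C]
After 11 (swap(8, 1)): [F, C, B, D, A, G, E, H, I]
After 12 (swap(0, 4)): [A, C, B, D, F, G, E, H, I]
After 13 (swap(1, 2)): [A, B, C, D, F, G, E, H, I]
After 14 (swap(6, 4)): [A, B, C, D, E, G, F, H, I]
After 15 (swap(6, 5)): [A, B, C, D, E, F, G, H, I]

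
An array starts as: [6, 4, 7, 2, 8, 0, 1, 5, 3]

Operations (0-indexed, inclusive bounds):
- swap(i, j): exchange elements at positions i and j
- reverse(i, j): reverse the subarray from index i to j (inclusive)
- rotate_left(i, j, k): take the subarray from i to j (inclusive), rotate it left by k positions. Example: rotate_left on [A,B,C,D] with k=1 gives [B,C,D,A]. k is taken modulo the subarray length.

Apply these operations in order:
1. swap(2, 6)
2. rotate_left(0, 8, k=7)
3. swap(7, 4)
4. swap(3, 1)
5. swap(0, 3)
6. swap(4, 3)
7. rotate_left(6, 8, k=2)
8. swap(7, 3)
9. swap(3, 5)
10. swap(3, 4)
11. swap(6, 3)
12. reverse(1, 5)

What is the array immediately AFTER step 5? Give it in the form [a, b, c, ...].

After 1 (swap(2, 6)): [6, 4, 1, 2, 8, 0, 7, 5, 3]
After 2 (rotate_left(0, 8, k=7)): [5, 3, 6, 4, 1, 2, 8, 0, 7]
After 3 (swap(7, 4)): [5, 3, 6, 4, 0, 2, 8, 1, 7]
After 4 (swap(3, 1)): [5, 4, 6, 3, 0, 2, 8, 1, 7]
After 5 (swap(0, 3)): [3, 4, 6, 5, 0, 2, 8, 1, 7]

Answer: [3, 4, 6, 5, 0, 2, 8, 1, 7]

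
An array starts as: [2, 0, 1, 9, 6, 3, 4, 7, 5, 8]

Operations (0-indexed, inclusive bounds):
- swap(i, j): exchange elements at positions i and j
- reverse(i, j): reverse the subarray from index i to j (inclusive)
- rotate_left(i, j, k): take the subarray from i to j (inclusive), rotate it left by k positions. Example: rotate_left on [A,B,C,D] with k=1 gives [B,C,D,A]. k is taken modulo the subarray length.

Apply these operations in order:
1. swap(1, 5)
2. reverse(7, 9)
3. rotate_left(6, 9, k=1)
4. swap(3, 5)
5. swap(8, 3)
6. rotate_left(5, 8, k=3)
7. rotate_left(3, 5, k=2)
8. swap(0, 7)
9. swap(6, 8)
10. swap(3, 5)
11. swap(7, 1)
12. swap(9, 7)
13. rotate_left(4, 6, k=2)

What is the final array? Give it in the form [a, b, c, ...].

Answer: [8, 2, 1, 6, 5, 7, 0, 4, 9, 3]

Derivation:
After 1 (swap(1, 5)): [2, 3, 1, 9, 6, 0, 4, 7, 5, 8]
After 2 (reverse(7, 9)): [2, 3, 1, 9, 6, 0, 4, 8, 5, 7]
After 3 (rotate_left(6, 9, k=1)): [2, 3, 1, 9, 6, 0, 8, 5, 7, 4]
After 4 (swap(3, 5)): [2, 3, 1, 0, 6, 9, 8, 5, 7, 4]
After 5 (swap(8, 3)): [2, 3, 1, 7, 6, 9, 8, 5, 0, 4]
After 6 (rotate_left(5, 8, k=3)): [2, 3, 1, 7, 6, 0, 9, 8, 5, 4]
After 7 (rotate_left(3, 5, k=2)): [2, 3, 1, 0, 7, 6, 9, 8, 5, 4]
After 8 (swap(0, 7)): [8, 3, 1, 0, 7, 6, 9, 2, 5, 4]
After 9 (swap(6, 8)): [8, 3, 1, 0, 7, 6, 5, 2, 9, 4]
After 10 (swap(3, 5)): [8, 3, 1, 6, 7, 0, 5, 2, 9, 4]
After 11 (swap(7, 1)): [8, 2, 1, 6, 7, 0, 5, 3, 9, 4]
After 12 (swap(9, 7)): [8, 2, 1, 6, 7, 0, 5, 4, 9, 3]
After 13 (rotate_left(4, 6, k=2)): [8, 2, 1, 6, 5, 7, 0, 4, 9, 3]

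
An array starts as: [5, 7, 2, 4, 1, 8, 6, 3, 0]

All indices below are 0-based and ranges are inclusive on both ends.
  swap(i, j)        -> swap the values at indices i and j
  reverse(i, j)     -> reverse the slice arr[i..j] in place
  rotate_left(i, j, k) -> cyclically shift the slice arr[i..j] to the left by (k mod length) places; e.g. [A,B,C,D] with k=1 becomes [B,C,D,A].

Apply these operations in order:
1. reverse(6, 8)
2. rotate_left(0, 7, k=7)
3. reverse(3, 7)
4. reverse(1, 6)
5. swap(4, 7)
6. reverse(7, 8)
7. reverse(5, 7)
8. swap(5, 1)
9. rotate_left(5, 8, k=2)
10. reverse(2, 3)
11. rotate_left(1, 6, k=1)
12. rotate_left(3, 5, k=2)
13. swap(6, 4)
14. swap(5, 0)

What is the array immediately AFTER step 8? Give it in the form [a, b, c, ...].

Answer: [3, 6, 1, 8, 2, 4, 5, 7, 0]

Derivation:
After 1 (reverse(6, 8)): [5, 7, 2, 4, 1, 8, 0, 3, 6]
After 2 (rotate_left(0, 7, k=7)): [3, 5, 7, 2, 4, 1, 8, 0, 6]
After 3 (reverse(3, 7)): [3, 5, 7, 0, 8, 1, 4, 2, 6]
After 4 (reverse(1, 6)): [3, 4, 1, 8, 0, 7, 5, 2, 6]
After 5 (swap(4, 7)): [3, 4, 1, 8, 2, 7, 5, 0, 6]
After 6 (reverse(7, 8)): [3, 4, 1, 8, 2, 7, 5, 6, 0]
After 7 (reverse(5, 7)): [3, 4, 1, 8, 2, 6, 5, 7, 0]
After 8 (swap(5, 1)): [3, 6, 1, 8, 2, 4, 5, 7, 0]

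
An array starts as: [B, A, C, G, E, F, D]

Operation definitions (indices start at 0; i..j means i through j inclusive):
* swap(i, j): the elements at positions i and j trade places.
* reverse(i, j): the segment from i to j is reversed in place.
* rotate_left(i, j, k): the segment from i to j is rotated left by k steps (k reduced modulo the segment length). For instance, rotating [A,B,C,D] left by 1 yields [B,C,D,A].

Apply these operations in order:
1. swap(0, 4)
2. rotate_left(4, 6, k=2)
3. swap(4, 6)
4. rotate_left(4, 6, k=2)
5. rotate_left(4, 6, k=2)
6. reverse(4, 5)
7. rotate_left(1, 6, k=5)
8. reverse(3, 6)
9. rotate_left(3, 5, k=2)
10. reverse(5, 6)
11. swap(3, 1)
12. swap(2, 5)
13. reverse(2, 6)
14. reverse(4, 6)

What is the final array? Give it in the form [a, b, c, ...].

After 1 (swap(0, 4)): [E, A, C, G, B, F, D]
After 2 (rotate_left(4, 6, k=2)): [E, A, C, G, D, B, F]
After 3 (swap(4, 6)): [E, A, C, G, F, B, D]
After 4 (rotate_left(4, 6, k=2)): [E, A, C, G, D, F, B]
After 5 (rotate_left(4, 6, k=2)): [E, A, C, G, B, D, F]
After 6 (reverse(4, 5)): [E, A, C, G, D, B, F]
After 7 (rotate_left(1, 6, k=5)): [E, F, A, C, G, D, B]
After 8 (reverse(3, 6)): [E, F, A, B, D, G, C]
After 9 (rotate_left(3, 5, k=2)): [E, F, A, G, B, D, C]
After 10 (reverse(5, 6)): [E, F, A, G, B, C, D]
After 11 (swap(3, 1)): [E, G, A, F, B, C, D]
After 12 (swap(2, 5)): [E, G, C, F, B, A, D]
After 13 (reverse(2, 6)): [E, G, D, A, B, F, C]
After 14 (reverse(4, 6)): [E, G, D, A, C, F, B]

Answer: [E, G, D, A, C, F, B]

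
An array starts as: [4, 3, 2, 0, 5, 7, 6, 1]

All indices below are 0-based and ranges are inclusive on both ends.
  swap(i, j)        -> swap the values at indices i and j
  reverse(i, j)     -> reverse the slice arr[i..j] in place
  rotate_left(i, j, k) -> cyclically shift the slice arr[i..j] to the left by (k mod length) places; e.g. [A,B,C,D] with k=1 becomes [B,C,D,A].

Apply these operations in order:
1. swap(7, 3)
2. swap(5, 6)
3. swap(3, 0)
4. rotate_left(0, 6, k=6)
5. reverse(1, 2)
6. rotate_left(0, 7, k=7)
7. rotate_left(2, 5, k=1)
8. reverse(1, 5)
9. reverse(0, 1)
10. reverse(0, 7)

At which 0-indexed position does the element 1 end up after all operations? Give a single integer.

After 1 (swap(7, 3)): [4, 3, 2, 1, 5, 7, 6, 0]
After 2 (swap(5, 6)): [4, 3, 2, 1, 5, 6, 7, 0]
After 3 (swap(3, 0)): [1, 3, 2, 4, 5, 6, 7, 0]
After 4 (rotate_left(0, 6, k=6)): [7, 1, 3, 2, 4, 5, 6, 0]
After 5 (reverse(1, 2)): [7, 3, 1, 2, 4, 5, 6, 0]
After 6 (rotate_left(0, 7, k=7)): [0, 7, 3, 1, 2, 4, 5, 6]
After 7 (rotate_left(2, 5, k=1)): [0, 7, 1, 2, 4, 3, 5, 6]
After 8 (reverse(1, 5)): [0, 3, 4, 2, 1, 7, 5, 6]
After 9 (reverse(0, 1)): [3, 0, 4, 2, 1, 7, 5, 6]
After 10 (reverse(0, 7)): [6, 5, 7, 1, 2, 4, 0, 3]

Answer: 3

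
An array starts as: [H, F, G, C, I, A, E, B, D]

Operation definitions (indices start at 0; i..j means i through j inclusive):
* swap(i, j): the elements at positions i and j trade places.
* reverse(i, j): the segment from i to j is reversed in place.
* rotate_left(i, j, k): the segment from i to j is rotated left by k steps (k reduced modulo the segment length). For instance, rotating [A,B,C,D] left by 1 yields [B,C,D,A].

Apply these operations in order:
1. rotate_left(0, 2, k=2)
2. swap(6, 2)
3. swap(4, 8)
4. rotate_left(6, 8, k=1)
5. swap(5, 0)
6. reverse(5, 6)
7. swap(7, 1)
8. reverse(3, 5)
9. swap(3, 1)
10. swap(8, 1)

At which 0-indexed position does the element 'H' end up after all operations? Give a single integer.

Answer: 7

Derivation:
After 1 (rotate_left(0, 2, k=2)): [G, H, F, C, I, A, E, B, D]
After 2 (swap(6, 2)): [G, H, E, C, I, A, F, B, D]
After 3 (swap(4, 8)): [G, H, E, C, D, A, F, B, I]
After 4 (rotate_left(6, 8, k=1)): [G, H, E, C, D, A, B, I, F]
After 5 (swap(5, 0)): [A, H, E, C, D, G, B, I, F]
After 6 (reverse(5, 6)): [A, H, E, C, D, B, G, I, F]
After 7 (swap(7, 1)): [A, I, E, C, D, B, G, H, F]
After 8 (reverse(3, 5)): [A, I, E, B, D, C, G, H, F]
After 9 (swap(3, 1)): [A, B, E, I, D, C, G, H, F]
After 10 (swap(8, 1)): [A, F, E, I, D, C, G, H, B]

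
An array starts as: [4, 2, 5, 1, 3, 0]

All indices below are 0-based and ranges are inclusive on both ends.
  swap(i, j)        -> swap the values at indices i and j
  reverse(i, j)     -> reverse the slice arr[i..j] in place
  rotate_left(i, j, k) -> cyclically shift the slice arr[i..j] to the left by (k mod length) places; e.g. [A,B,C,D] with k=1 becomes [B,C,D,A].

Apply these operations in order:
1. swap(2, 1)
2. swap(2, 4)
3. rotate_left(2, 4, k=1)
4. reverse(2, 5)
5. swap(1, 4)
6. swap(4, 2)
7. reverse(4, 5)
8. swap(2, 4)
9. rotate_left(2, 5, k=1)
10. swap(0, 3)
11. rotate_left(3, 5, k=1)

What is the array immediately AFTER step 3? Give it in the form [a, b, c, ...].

Answer: [4, 5, 1, 2, 3, 0]

Derivation:
After 1 (swap(2, 1)): [4, 5, 2, 1, 3, 0]
After 2 (swap(2, 4)): [4, 5, 3, 1, 2, 0]
After 3 (rotate_left(2, 4, k=1)): [4, 5, 1, 2, 3, 0]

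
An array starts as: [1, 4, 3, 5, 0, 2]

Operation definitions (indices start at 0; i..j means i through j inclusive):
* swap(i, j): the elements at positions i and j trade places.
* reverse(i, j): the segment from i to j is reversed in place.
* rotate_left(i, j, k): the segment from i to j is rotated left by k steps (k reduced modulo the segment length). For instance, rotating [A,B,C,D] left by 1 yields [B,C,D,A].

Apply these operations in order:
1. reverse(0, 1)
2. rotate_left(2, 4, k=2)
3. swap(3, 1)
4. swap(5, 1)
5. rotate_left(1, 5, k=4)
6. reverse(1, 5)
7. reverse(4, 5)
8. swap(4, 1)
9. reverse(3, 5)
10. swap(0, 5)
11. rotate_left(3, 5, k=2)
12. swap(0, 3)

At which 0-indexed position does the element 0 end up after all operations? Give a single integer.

After 1 (reverse(0, 1)): [4, 1, 3, 5, 0, 2]
After 2 (rotate_left(2, 4, k=2)): [4, 1, 0, 3, 5, 2]
After 3 (swap(3, 1)): [4, 3, 0, 1, 5, 2]
After 4 (swap(5, 1)): [4, 2, 0, 1, 5, 3]
After 5 (rotate_left(1, 5, k=4)): [4, 3, 2, 0, 1, 5]
After 6 (reverse(1, 5)): [4, 5, 1, 0, 2, 3]
After 7 (reverse(4, 5)): [4, 5, 1, 0, 3, 2]
After 8 (swap(4, 1)): [4, 3, 1, 0, 5, 2]
After 9 (reverse(3, 5)): [4, 3, 1, 2, 5, 0]
After 10 (swap(0, 5)): [0, 3, 1, 2, 5, 4]
After 11 (rotate_left(3, 5, k=2)): [0, 3, 1, 4, 2, 5]
After 12 (swap(0, 3)): [4, 3, 1, 0, 2, 5]

Answer: 3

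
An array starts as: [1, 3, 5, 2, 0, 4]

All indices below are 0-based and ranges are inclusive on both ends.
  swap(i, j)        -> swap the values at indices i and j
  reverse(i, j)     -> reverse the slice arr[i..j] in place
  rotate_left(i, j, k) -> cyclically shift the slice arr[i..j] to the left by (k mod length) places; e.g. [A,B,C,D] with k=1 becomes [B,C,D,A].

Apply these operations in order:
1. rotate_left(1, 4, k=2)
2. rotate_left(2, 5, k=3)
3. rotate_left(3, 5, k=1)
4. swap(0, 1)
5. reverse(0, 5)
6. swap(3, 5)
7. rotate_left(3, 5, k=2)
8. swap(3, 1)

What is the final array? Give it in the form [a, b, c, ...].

After 1 (rotate_left(1, 4, k=2)): [1, 2, 0, 3, 5, 4]
After 2 (rotate_left(2, 5, k=3)): [1, 2, 4, 0, 3, 5]
After 3 (rotate_left(3, 5, k=1)): [1, 2, 4, 3, 5, 0]
After 4 (swap(0, 1)): [2, 1, 4, 3, 5, 0]
After 5 (reverse(0, 5)): [0, 5, 3, 4, 1, 2]
After 6 (swap(3, 5)): [0, 5, 3, 2, 1, 4]
After 7 (rotate_left(3, 5, k=2)): [0, 5, 3, 4, 2, 1]
After 8 (swap(3, 1)): [0, 4, 3, 5, 2, 1]

Answer: [0, 4, 3, 5, 2, 1]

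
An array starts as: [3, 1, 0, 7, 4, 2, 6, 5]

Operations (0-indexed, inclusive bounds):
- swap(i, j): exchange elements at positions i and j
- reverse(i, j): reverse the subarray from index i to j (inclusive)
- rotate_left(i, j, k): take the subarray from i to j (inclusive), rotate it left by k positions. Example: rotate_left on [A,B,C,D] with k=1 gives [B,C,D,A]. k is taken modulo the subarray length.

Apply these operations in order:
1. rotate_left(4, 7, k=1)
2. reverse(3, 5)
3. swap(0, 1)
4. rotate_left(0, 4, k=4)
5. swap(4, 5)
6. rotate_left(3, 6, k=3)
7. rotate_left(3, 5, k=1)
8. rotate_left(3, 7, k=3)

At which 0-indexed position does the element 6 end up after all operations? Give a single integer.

After 1 (rotate_left(4, 7, k=1)): [3, 1, 0, 7, 2, 6, 5, 4]
After 2 (reverse(3, 5)): [3, 1, 0, 6, 2, 7, 5, 4]
After 3 (swap(0, 1)): [1, 3, 0, 6, 2, 7, 5, 4]
After 4 (rotate_left(0, 4, k=4)): [2, 1, 3, 0, 6, 7, 5, 4]
After 5 (swap(4, 5)): [2, 1, 3, 0, 7, 6, 5, 4]
After 6 (rotate_left(3, 6, k=3)): [2, 1, 3, 5, 0, 7, 6, 4]
After 7 (rotate_left(3, 5, k=1)): [2, 1, 3, 0, 7, 5, 6, 4]
After 8 (rotate_left(3, 7, k=3)): [2, 1, 3, 6, 4, 0, 7, 5]

Answer: 3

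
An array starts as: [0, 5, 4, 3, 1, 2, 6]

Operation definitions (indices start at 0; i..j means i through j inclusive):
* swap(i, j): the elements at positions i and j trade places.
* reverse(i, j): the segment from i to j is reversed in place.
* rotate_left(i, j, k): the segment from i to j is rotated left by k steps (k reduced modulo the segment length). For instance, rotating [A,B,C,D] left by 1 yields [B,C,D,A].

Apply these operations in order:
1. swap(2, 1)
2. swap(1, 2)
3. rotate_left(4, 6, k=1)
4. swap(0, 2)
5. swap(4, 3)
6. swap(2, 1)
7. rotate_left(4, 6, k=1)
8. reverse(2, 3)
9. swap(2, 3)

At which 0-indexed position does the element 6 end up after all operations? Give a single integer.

Answer: 4

Derivation:
After 1 (swap(2, 1)): [0, 4, 5, 3, 1, 2, 6]
After 2 (swap(1, 2)): [0, 5, 4, 3, 1, 2, 6]
After 3 (rotate_left(4, 6, k=1)): [0, 5, 4, 3, 2, 6, 1]
After 4 (swap(0, 2)): [4, 5, 0, 3, 2, 6, 1]
After 5 (swap(4, 3)): [4, 5, 0, 2, 3, 6, 1]
After 6 (swap(2, 1)): [4, 0, 5, 2, 3, 6, 1]
After 7 (rotate_left(4, 6, k=1)): [4, 0, 5, 2, 6, 1, 3]
After 8 (reverse(2, 3)): [4, 0, 2, 5, 6, 1, 3]
After 9 (swap(2, 3)): [4, 0, 5, 2, 6, 1, 3]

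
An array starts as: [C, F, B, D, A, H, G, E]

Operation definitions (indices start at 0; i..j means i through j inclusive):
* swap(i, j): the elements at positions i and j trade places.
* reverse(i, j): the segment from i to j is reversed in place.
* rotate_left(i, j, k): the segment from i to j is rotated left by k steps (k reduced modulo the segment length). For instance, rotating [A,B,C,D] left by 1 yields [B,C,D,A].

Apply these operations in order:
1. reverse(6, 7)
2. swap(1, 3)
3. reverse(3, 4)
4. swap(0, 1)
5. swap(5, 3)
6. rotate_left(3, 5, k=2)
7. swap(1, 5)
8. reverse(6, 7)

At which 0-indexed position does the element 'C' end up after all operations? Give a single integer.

After 1 (reverse(6, 7)): [C, F, B, D, A, H, E, G]
After 2 (swap(1, 3)): [C, D, B, F, A, H, E, G]
After 3 (reverse(3, 4)): [C, D, B, A, F, H, E, G]
After 4 (swap(0, 1)): [D, C, B, A, F, H, E, G]
After 5 (swap(5, 3)): [D, C, B, H, F, A, E, G]
After 6 (rotate_left(3, 5, k=2)): [D, C, B, A, H, F, E, G]
After 7 (swap(1, 5)): [D, F, B, A, H, C, E, G]
After 8 (reverse(6, 7)): [D, F, B, A, H, C, G, E]

Answer: 5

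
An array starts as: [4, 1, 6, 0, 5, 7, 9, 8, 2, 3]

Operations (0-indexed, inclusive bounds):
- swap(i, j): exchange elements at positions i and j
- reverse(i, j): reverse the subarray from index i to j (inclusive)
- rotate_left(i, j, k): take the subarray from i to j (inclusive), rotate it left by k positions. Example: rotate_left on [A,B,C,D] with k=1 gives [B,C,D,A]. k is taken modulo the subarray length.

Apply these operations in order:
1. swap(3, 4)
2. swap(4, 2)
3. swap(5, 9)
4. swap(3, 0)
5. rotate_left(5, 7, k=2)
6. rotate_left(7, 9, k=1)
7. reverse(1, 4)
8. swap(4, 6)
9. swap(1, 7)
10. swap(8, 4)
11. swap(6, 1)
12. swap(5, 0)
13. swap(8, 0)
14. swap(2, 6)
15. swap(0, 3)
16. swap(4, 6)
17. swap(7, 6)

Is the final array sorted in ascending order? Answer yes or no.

Answer: yes

Derivation:
After 1 (swap(3, 4)): [4, 1, 6, 5, 0, 7, 9, 8, 2, 3]
After 2 (swap(4, 2)): [4, 1, 0, 5, 6, 7, 9, 8, 2, 3]
After 3 (swap(5, 9)): [4, 1, 0, 5, 6, 3, 9, 8, 2, 7]
After 4 (swap(3, 0)): [5, 1, 0, 4, 6, 3, 9, 8, 2, 7]
After 5 (rotate_left(5, 7, k=2)): [5, 1, 0, 4, 6, 8, 3, 9, 2, 7]
After 6 (rotate_left(7, 9, k=1)): [5, 1, 0, 4, 6, 8, 3, 2, 7, 9]
After 7 (reverse(1, 4)): [5, 6, 4, 0, 1, 8, 3, 2, 7, 9]
After 8 (swap(4, 6)): [5, 6, 4, 0, 3, 8, 1, 2, 7, 9]
After 9 (swap(1, 7)): [5, 2, 4, 0, 3, 8, 1, 6, 7, 9]
After 10 (swap(8, 4)): [5, 2, 4, 0, 7, 8, 1, 6, 3, 9]
After 11 (swap(6, 1)): [5, 1, 4, 0, 7, 8, 2, 6, 3, 9]
After 12 (swap(5, 0)): [8, 1, 4, 0, 7, 5, 2, 6, 3, 9]
After 13 (swap(8, 0)): [3, 1, 4, 0, 7, 5, 2, 6, 8, 9]
After 14 (swap(2, 6)): [3, 1, 2, 0, 7, 5, 4, 6, 8, 9]
After 15 (swap(0, 3)): [0, 1, 2, 3, 7, 5, 4, 6, 8, 9]
After 16 (swap(4, 6)): [0, 1, 2, 3, 4, 5, 7, 6, 8, 9]
After 17 (swap(7, 6)): [0, 1, 2, 3, 4, 5, 6, 7, 8, 9]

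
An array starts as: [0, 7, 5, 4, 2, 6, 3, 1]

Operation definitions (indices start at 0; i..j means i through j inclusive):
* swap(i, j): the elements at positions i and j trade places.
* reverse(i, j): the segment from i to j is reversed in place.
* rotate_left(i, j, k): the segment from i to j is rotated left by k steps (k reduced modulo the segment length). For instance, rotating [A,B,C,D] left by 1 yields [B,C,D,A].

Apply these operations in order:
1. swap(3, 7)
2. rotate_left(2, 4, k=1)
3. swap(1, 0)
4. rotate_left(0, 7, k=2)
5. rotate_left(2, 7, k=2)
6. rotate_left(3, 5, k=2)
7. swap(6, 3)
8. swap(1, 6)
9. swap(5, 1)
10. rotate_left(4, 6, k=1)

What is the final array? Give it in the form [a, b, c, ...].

Answer: [1, 7, 3, 5, 0, 2, 4, 6]

Derivation:
After 1 (swap(3, 7)): [0, 7, 5, 1, 2, 6, 3, 4]
After 2 (rotate_left(2, 4, k=1)): [0, 7, 1, 2, 5, 6, 3, 4]
After 3 (swap(1, 0)): [7, 0, 1, 2, 5, 6, 3, 4]
After 4 (rotate_left(0, 7, k=2)): [1, 2, 5, 6, 3, 4, 7, 0]
After 5 (rotate_left(2, 7, k=2)): [1, 2, 3, 4, 7, 0, 5, 6]
After 6 (rotate_left(3, 5, k=2)): [1, 2, 3, 0, 4, 7, 5, 6]
After 7 (swap(6, 3)): [1, 2, 3, 5, 4, 7, 0, 6]
After 8 (swap(1, 6)): [1, 0, 3, 5, 4, 7, 2, 6]
After 9 (swap(5, 1)): [1, 7, 3, 5, 4, 0, 2, 6]
After 10 (rotate_left(4, 6, k=1)): [1, 7, 3, 5, 0, 2, 4, 6]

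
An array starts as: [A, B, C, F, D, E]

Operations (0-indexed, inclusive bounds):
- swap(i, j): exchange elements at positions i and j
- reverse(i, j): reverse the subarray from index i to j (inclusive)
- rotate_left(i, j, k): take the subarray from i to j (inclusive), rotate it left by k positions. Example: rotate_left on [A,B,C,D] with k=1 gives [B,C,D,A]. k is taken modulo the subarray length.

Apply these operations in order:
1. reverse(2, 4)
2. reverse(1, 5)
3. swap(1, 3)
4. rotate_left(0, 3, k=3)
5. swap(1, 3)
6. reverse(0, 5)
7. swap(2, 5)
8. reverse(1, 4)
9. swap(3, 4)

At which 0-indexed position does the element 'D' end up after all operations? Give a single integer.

After 1 (reverse(2, 4)): [A, B, D, F, C, E]
After 2 (reverse(1, 5)): [A, E, C, F, D, B]
After 3 (swap(1, 3)): [A, F, C, E, D, B]
After 4 (rotate_left(0, 3, k=3)): [E, A, F, C, D, B]
After 5 (swap(1, 3)): [E, C, F, A, D, B]
After 6 (reverse(0, 5)): [B, D, A, F, C, E]
After 7 (swap(2, 5)): [B, D, E, F, C, A]
After 8 (reverse(1, 4)): [B, C, F, E, D, A]
After 9 (swap(3, 4)): [B, C, F, D, E, A]

Answer: 3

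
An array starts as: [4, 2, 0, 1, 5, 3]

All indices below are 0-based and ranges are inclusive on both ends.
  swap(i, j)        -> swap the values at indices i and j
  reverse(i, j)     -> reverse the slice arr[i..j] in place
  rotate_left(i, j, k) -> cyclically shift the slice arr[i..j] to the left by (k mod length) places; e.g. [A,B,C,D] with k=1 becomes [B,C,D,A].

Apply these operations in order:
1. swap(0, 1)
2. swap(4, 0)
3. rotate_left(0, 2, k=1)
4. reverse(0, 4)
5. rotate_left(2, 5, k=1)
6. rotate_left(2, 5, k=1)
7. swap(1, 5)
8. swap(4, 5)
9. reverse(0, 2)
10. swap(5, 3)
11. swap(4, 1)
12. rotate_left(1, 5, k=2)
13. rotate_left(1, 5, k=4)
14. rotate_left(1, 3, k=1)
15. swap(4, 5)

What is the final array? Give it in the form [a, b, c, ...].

Answer: [4, 5, 0, 2, 1, 3]

Derivation:
After 1 (swap(0, 1)): [2, 4, 0, 1, 5, 3]
After 2 (swap(4, 0)): [5, 4, 0, 1, 2, 3]
After 3 (rotate_left(0, 2, k=1)): [4, 0, 5, 1, 2, 3]
After 4 (reverse(0, 4)): [2, 1, 5, 0, 4, 3]
After 5 (rotate_left(2, 5, k=1)): [2, 1, 0, 4, 3, 5]
After 6 (rotate_left(2, 5, k=1)): [2, 1, 4, 3, 5, 0]
After 7 (swap(1, 5)): [2, 0, 4, 3, 5, 1]
After 8 (swap(4, 5)): [2, 0, 4, 3, 1, 5]
After 9 (reverse(0, 2)): [4, 0, 2, 3, 1, 5]
After 10 (swap(5, 3)): [4, 0, 2, 5, 1, 3]
After 11 (swap(4, 1)): [4, 1, 2, 5, 0, 3]
After 12 (rotate_left(1, 5, k=2)): [4, 5, 0, 3, 1, 2]
After 13 (rotate_left(1, 5, k=4)): [4, 2, 5, 0, 3, 1]
After 14 (rotate_left(1, 3, k=1)): [4, 5, 0, 2, 3, 1]
After 15 (swap(4, 5)): [4, 5, 0, 2, 1, 3]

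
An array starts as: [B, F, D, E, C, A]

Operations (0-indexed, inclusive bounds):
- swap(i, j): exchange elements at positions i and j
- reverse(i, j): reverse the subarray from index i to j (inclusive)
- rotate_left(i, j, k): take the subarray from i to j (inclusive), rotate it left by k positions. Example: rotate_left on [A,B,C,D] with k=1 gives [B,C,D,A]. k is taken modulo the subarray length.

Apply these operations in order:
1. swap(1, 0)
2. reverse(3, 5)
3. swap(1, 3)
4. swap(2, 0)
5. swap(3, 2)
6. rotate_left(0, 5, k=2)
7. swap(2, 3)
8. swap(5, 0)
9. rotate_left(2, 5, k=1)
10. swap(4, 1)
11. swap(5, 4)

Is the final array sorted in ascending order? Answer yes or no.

After 1 (swap(1, 0)): [F, B, D, E, C, A]
After 2 (reverse(3, 5)): [F, B, D, A, C, E]
After 3 (swap(1, 3)): [F, A, D, B, C, E]
After 4 (swap(2, 0)): [D, A, F, B, C, E]
After 5 (swap(3, 2)): [D, A, B, F, C, E]
After 6 (rotate_left(0, 5, k=2)): [B, F, C, E, D, A]
After 7 (swap(2, 3)): [B, F, E, C, D, A]
After 8 (swap(5, 0)): [A, F, E, C, D, B]
After 9 (rotate_left(2, 5, k=1)): [A, F, C, D, B, E]
After 10 (swap(4, 1)): [A, B, C, D, F, E]
After 11 (swap(5, 4)): [A, B, C, D, E, F]

Answer: yes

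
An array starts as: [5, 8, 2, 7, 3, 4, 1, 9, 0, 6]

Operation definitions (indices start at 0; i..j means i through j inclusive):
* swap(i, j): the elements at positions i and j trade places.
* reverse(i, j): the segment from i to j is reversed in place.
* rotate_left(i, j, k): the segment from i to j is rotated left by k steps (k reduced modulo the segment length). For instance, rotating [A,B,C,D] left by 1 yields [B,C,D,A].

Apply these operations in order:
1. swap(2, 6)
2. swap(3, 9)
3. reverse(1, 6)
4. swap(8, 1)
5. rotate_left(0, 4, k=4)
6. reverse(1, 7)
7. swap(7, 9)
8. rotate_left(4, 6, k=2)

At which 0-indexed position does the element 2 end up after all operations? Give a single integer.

After 1 (swap(2, 6)): [5, 8, 1, 7, 3, 4, 2, 9, 0, 6]
After 2 (swap(3, 9)): [5, 8, 1, 6, 3, 4, 2, 9, 0, 7]
After 3 (reverse(1, 6)): [5, 2, 4, 3, 6, 1, 8, 9, 0, 7]
After 4 (swap(8, 1)): [5, 0, 4, 3, 6, 1, 8, 9, 2, 7]
After 5 (rotate_left(0, 4, k=4)): [6, 5, 0, 4, 3, 1, 8, 9, 2, 7]
After 6 (reverse(1, 7)): [6, 9, 8, 1, 3, 4, 0, 5, 2, 7]
After 7 (swap(7, 9)): [6, 9, 8, 1, 3, 4, 0, 7, 2, 5]
After 8 (rotate_left(4, 6, k=2)): [6, 9, 8, 1, 0, 3, 4, 7, 2, 5]

Answer: 8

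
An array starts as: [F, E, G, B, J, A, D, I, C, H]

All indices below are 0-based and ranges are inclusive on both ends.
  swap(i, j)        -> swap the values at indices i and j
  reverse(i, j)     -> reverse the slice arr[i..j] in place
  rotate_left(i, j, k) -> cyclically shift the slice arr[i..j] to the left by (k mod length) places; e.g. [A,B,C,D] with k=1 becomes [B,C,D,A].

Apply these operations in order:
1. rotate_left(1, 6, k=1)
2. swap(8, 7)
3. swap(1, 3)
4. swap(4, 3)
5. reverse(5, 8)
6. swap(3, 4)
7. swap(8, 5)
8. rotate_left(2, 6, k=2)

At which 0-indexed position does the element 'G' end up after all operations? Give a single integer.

After 1 (rotate_left(1, 6, k=1)): [F, G, B, J, A, D, E, I, C, H]
After 2 (swap(8, 7)): [F, G, B, J, A, D, E, C, I, H]
After 3 (swap(1, 3)): [F, J, B, G, A, D, E, C, I, H]
After 4 (swap(4, 3)): [F, J, B, A, G, D, E, C, I, H]
After 5 (reverse(5, 8)): [F, J, B, A, G, I, C, E, D, H]
After 6 (swap(3, 4)): [F, J, B, G, A, I, C, E, D, H]
After 7 (swap(8, 5)): [F, J, B, G, A, D, C, E, I, H]
After 8 (rotate_left(2, 6, k=2)): [F, J, A, D, C, B, G, E, I, H]

Answer: 6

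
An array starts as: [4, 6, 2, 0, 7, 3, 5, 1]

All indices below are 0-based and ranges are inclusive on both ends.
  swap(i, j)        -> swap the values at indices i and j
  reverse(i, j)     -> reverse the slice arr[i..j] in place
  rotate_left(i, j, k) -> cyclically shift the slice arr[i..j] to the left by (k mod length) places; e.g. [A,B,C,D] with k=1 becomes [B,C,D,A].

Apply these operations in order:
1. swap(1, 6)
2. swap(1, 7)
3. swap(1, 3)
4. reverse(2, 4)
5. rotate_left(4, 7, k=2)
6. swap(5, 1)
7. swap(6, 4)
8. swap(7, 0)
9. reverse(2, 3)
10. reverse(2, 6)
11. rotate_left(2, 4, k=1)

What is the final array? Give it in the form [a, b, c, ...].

After 1 (swap(1, 6)): [4, 5, 2, 0, 7, 3, 6, 1]
After 2 (swap(1, 7)): [4, 1, 2, 0, 7, 3, 6, 5]
After 3 (swap(1, 3)): [4, 0, 2, 1, 7, 3, 6, 5]
After 4 (reverse(2, 4)): [4, 0, 7, 1, 2, 3, 6, 5]
After 5 (rotate_left(4, 7, k=2)): [4, 0, 7, 1, 6, 5, 2, 3]
After 6 (swap(5, 1)): [4, 5, 7, 1, 6, 0, 2, 3]
After 7 (swap(6, 4)): [4, 5, 7, 1, 2, 0, 6, 3]
After 8 (swap(7, 0)): [3, 5, 7, 1, 2, 0, 6, 4]
After 9 (reverse(2, 3)): [3, 5, 1, 7, 2, 0, 6, 4]
After 10 (reverse(2, 6)): [3, 5, 6, 0, 2, 7, 1, 4]
After 11 (rotate_left(2, 4, k=1)): [3, 5, 0, 2, 6, 7, 1, 4]

Answer: [3, 5, 0, 2, 6, 7, 1, 4]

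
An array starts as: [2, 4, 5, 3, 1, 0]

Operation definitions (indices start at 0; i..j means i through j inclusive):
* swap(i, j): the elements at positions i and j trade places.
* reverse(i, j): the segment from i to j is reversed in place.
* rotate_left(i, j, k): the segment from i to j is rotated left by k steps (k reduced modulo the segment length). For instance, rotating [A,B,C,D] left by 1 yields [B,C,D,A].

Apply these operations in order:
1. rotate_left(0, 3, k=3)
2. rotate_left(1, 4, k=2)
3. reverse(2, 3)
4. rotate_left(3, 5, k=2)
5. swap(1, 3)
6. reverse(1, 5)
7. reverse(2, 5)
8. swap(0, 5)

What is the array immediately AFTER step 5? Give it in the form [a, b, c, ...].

After 1 (rotate_left(0, 3, k=3)): [3, 2, 4, 5, 1, 0]
After 2 (rotate_left(1, 4, k=2)): [3, 5, 1, 2, 4, 0]
After 3 (reverse(2, 3)): [3, 5, 2, 1, 4, 0]
After 4 (rotate_left(3, 5, k=2)): [3, 5, 2, 0, 1, 4]
After 5 (swap(1, 3)): [3, 0, 2, 5, 1, 4]

Answer: [3, 0, 2, 5, 1, 4]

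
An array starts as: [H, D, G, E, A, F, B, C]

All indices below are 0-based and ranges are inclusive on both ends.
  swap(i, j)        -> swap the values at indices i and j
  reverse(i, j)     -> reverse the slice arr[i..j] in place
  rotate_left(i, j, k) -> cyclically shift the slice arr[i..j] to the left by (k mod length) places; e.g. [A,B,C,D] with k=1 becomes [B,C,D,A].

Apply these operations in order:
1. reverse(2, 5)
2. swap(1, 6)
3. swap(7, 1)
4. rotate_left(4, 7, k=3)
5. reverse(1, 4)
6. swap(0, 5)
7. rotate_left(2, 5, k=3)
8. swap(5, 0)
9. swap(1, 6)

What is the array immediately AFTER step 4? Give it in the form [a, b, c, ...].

Answer: [H, C, F, A, B, E, G, D]

Derivation:
After 1 (reverse(2, 5)): [H, D, F, A, E, G, B, C]
After 2 (swap(1, 6)): [H, B, F, A, E, G, D, C]
After 3 (swap(7, 1)): [H, C, F, A, E, G, D, B]
After 4 (rotate_left(4, 7, k=3)): [H, C, F, A, B, E, G, D]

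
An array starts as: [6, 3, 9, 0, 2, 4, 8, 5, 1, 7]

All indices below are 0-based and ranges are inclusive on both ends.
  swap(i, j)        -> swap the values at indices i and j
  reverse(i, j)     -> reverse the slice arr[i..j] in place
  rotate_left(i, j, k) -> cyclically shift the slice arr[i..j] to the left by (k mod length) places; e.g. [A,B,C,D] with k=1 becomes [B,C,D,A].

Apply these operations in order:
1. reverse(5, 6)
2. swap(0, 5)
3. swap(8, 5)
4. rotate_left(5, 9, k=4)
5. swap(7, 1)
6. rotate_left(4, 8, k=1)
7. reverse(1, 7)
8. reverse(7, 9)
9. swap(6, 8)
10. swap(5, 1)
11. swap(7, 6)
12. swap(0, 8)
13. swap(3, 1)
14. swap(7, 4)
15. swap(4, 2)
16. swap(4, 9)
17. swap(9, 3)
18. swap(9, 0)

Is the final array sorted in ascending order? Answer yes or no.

Answer: yes

Derivation:
After 1 (reverse(5, 6)): [6, 3, 9, 0, 2, 8, 4, 5, 1, 7]
After 2 (swap(0, 5)): [8, 3, 9, 0, 2, 6, 4, 5, 1, 7]
After 3 (swap(8, 5)): [8, 3, 9, 0, 2, 1, 4, 5, 6, 7]
After 4 (rotate_left(5, 9, k=4)): [8, 3, 9, 0, 2, 7, 1, 4, 5, 6]
After 5 (swap(7, 1)): [8, 4, 9, 0, 2, 7, 1, 3, 5, 6]
After 6 (rotate_left(4, 8, k=1)): [8, 4, 9, 0, 7, 1, 3, 5, 2, 6]
After 7 (reverse(1, 7)): [8, 5, 3, 1, 7, 0, 9, 4, 2, 6]
After 8 (reverse(7, 9)): [8, 5, 3, 1, 7, 0, 9, 6, 2, 4]
After 9 (swap(6, 8)): [8, 5, 3, 1, 7, 0, 2, 6, 9, 4]
After 10 (swap(5, 1)): [8, 0, 3, 1, 7, 5, 2, 6, 9, 4]
After 11 (swap(7, 6)): [8, 0, 3, 1, 7, 5, 6, 2, 9, 4]
After 12 (swap(0, 8)): [9, 0, 3, 1, 7, 5, 6, 2, 8, 4]
After 13 (swap(3, 1)): [9, 1, 3, 0, 7, 5, 6, 2, 8, 4]
After 14 (swap(7, 4)): [9, 1, 3, 0, 2, 5, 6, 7, 8, 4]
After 15 (swap(4, 2)): [9, 1, 2, 0, 3, 5, 6, 7, 8, 4]
After 16 (swap(4, 9)): [9, 1, 2, 0, 4, 5, 6, 7, 8, 3]
After 17 (swap(9, 3)): [9, 1, 2, 3, 4, 5, 6, 7, 8, 0]
After 18 (swap(9, 0)): [0, 1, 2, 3, 4, 5, 6, 7, 8, 9]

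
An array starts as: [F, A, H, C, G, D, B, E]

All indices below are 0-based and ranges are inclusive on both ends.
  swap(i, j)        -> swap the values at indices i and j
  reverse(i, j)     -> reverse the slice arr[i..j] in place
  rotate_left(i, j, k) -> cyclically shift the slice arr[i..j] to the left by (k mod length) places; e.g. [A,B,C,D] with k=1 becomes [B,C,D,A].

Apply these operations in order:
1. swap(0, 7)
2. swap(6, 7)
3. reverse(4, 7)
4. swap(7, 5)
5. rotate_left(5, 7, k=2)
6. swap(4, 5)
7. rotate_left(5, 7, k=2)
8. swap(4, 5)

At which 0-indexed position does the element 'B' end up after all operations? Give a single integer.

Answer: 6

Derivation:
After 1 (swap(0, 7)): [E, A, H, C, G, D, B, F]
After 2 (swap(6, 7)): [E, A, H, C, G, D, F, B]
After 3 (reverse(4, 7)): [E, A, H, C, B, F, D, G]
After 4 (swap(7, 5)): [E, A, H, C, B, G, D, F]
After 5 (rotate_left(5, 7, k=2)): [E, A, H, C, B, F, G, D]
After 6 (swap(4, 5)): [E, A, H, C, F, B, G, D]
After 7 (rotate_left(5, 7, k=2)): [E, A, H, C, F, D, B, G]
After 8 (swap(4, 5)): [E, A, H, C, D, F, B, G]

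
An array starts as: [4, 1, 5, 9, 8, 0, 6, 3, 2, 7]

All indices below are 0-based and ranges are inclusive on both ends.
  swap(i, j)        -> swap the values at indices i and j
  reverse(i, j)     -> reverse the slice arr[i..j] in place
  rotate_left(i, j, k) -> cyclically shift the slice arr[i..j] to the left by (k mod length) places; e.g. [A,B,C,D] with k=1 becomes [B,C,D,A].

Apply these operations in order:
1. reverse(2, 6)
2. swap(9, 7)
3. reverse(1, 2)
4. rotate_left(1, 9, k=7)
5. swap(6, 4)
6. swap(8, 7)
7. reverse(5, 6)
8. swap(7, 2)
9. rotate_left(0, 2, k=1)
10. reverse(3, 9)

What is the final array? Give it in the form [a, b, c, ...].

After 1 (reverse(2, 6)): [4, 1, 6, 0, 8, 9, 5, 3, 2, 7]
After 2 (swap(9, 7)): [4, 1, 6, 0, 8, 9, 5, 7, 2, 3]
After 3 (reverse(1, 2)): [4, 6, 1, 0, 8, 9, 5, 7, 2, 3]
After 4 (rotate_left(1, 9, k=7)): [4, 2, 3, 6, 1, 0, 8, 9, 5, 7]
After 5 (swap(6, 4)): [4, 2, 3, 6, 8, 0, 1, 9, 5, 7]
After 6 (swap(8, 7)): [4, 2, 3, 6, 8, 0, 1, 5, 9, 7]
After 7 (reverse(5, 6)): [4, 2, 3, 6, 8, 1, 0, 5, 9, 7]
After 8 (swap(7, 2)): [4, 2, 5, 6, 8, 1, 0, 3, 9, 7]
After 9 (rotate_left(0, 2, k=1)): [2, 5, 4, 6, 8, 1, 0, 3, 9, 7]
After 10 (reverse(3, 9)): [2, 5, 4, 7, 9, 3, 0, 1, 8, 6]

Answer: [2, 5, 4, 7, 9, 3, 0, 1, 8, 6]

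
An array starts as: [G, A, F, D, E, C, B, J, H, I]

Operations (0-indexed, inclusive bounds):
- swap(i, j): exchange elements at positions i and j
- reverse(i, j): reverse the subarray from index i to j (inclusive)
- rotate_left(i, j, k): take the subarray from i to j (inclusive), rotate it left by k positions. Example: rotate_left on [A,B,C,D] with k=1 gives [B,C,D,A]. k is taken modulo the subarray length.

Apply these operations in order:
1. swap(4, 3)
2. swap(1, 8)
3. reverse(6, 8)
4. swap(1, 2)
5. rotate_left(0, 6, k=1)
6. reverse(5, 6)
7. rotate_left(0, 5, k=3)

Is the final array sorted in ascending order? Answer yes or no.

After 1 (swap(4, 3)): [G, A, F, E, D, C, B, J, H, I]
After 2 (swap(1, 8)): [G, H, F, E, D, C, B, J, A, I]
After 3 (reverse(6, 8)): [G, H, F, E, D, C, A, J, B, I]
After 4 (swap(1, 2)): [G, F, H, E, D, C, A, J, B, I]
After 5 (rotate_left(0, 6, k=1)): [F, H, E, D, C, A, G, J, B, I]
After 6 (reverse(5, 6)): [F, H, E, D, C, G, A, J, B, I]
After 7 (rotate_left(0, 5, k=3)): [D, C, G, F, H, E, A, J, B, I]

Answer: no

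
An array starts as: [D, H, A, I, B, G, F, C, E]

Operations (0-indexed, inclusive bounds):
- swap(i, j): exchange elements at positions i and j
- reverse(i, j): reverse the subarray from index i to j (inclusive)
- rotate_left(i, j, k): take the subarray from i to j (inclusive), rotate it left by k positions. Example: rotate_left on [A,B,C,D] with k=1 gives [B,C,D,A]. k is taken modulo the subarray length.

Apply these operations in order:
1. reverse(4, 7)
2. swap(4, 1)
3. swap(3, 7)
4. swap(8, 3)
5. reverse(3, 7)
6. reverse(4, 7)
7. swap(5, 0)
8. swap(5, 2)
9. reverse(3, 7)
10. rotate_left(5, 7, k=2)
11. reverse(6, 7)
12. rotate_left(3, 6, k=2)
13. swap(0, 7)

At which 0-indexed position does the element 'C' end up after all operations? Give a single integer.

After 1 (reverse(4, 7)): [D, H, A, I, C, F, G, B, E]
After 2 (swap(4, 1)): [D, C, A, I, H, F, G, B, E]
After 3 (swap(3, 7)): [D, C, A, B, H, F, G, I, E]
After 4 (swap(8, 3)): [D, C, A, E, H, F, G, I, B]
After 5 (reverse(3, 7)): [D, C, A, I, G, F, H, E, B]
After 6 (reverse(4, 7)): [D, C, A, I, E, H, F, G, B]
After 7 (swap(5, 0)): [H, C, A, I, E, D, F, G, B]
After 8 (swap(5, 2)): [H, C, D, I, E, A, F, G, B]
After 9 (reverse(3, 7)): [H, C, D, G, F, A, E, I, B]
After 10 (rotate_left(5, 7, k=2)): [H, C, D, G, F, I, A, E, B]
After 11 (reverse(6, 7)): [H, C, D, G, F, I, E, A, B]
After 12 (rotate_left(3, 6, k=2)): [H, C, D, I, E, G, F, A, B]
After 13 (swap(0, 7)): [A, C, D, I, E, G, F, H, B]

Answer: 1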